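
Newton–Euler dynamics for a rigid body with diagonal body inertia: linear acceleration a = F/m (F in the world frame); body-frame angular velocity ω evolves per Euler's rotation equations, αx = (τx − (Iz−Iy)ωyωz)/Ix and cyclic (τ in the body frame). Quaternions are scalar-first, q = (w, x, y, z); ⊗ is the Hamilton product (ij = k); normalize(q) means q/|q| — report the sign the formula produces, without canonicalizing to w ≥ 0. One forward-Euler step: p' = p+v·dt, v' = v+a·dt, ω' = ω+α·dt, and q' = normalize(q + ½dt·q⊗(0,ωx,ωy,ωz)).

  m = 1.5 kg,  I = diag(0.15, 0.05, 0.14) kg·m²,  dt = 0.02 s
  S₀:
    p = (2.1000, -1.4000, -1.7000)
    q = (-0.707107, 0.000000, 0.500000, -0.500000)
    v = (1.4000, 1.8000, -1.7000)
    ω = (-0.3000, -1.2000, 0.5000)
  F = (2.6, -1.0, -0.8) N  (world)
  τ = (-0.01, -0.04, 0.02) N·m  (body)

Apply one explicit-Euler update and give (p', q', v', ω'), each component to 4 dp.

(τ − ω×Iω)/I = (0.2933, -0.7700, 0.4000)
ω' = ω + α·dt = (-0.2941, -1.2154, 0.5080)
q⊗(0,ω) = (0.8500000, -0.1378679, 0.9985284, -0.2035535)
updated quaternion q' = (-0.6985, -0.0014, 0.5099, -0.5020)
a = F/m = (1.7333, -0.6667, -0.5333)
p + v·dt = (2.1280, -1.3640, -1.7340)
v + (F/m)dt = (1.4347, 1.7867, -1.7107)

p' = (2.1280, -1.3640, -1.7340)
q' = (-0.6985, -0.0014, 0.5099, -0.5020)
v' = (1.4347, 1.7867, -1.7107)
ω' = (-0.2941, -1.2154, 0.5080)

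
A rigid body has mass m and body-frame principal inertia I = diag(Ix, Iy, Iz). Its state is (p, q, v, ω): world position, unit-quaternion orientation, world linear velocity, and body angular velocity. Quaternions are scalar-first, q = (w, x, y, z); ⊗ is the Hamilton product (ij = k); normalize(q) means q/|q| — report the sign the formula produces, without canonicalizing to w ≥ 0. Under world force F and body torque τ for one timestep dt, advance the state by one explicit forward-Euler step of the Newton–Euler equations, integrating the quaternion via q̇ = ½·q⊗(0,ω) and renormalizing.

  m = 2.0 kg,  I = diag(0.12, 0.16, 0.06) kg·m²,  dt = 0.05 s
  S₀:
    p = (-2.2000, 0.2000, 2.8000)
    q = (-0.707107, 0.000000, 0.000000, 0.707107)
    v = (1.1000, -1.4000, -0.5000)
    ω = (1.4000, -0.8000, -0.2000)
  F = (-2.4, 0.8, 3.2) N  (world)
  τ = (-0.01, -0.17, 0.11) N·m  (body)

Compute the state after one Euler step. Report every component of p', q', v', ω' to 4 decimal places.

p' = (-2.1450, 0.1300, 2.7750)
q' = (-0.7030, -0.0106, 0.0389, 0.7101)
v' = (1.0400, -1.3800, -0.4200)
ω' = (1.4025, -0.8479, -0.0710)

ω×(Iω) gyroscopic = (-0.0160, -0.0168, -0.0448)
α = I⁻¹(τ − ω×Iω) = (0.0500, -0.9575, 2.5800)
ω' = ω + α·dt = (1.4025, -0.8479, -0.0710)
Hamilton product q⊗(0,ω) = (0.1414214, -0.4242642, 1.5556354, 0.1414214)
q + ½dt·q⊗(0,ω), renormalized = (-0.7030, -0.0106, 0.0389, 0.7101)
a = (-1.2000, 0.4000, 1.6000)
p + v·dt = (-2.1450, 0.1300, 2.7750)
v' = v + a·dt = (1.0400, -1.3800, -0.4200)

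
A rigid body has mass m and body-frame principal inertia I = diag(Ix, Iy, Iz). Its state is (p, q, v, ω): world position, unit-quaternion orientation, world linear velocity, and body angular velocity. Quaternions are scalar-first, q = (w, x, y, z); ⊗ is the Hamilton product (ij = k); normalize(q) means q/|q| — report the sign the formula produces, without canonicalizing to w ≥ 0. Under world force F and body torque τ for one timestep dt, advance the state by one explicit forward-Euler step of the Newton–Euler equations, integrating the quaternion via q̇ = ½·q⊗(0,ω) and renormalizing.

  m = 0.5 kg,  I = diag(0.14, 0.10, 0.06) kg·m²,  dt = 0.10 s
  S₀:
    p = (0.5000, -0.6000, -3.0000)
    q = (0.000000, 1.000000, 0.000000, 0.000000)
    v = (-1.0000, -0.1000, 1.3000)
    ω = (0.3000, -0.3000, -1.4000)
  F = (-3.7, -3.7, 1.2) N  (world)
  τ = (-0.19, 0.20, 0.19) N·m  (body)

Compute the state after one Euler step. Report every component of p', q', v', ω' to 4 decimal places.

p' = (0.4000, -0.6100, -2.8700)
q' = (-0.0150, 0.9973, 0.0698, -0.0150)
v' = (-1.7400, -0.8400, 1.5400)
ω' = (0.1763, -0.0664, -1.0893)

angular accel α = (-1.2371, 2.3360, 3.1067)
new body rate ω' = (0.1763, -0.0664, -1.0893)
q⊗(0,ω) = (-0.3000000, 0.0000000, 1.4000000, -0.3000000)
updated quaternion q' = (-0.0150, 0.9973, 0.0698, -0.0150)
linear accel F/m = (-7.4000, -7.4000, 2.4000)
new position p' = (0.4000, -0.6100, -2.8700)
v + (F/m)dt = (-1.7400, -0.8400, 1.5400)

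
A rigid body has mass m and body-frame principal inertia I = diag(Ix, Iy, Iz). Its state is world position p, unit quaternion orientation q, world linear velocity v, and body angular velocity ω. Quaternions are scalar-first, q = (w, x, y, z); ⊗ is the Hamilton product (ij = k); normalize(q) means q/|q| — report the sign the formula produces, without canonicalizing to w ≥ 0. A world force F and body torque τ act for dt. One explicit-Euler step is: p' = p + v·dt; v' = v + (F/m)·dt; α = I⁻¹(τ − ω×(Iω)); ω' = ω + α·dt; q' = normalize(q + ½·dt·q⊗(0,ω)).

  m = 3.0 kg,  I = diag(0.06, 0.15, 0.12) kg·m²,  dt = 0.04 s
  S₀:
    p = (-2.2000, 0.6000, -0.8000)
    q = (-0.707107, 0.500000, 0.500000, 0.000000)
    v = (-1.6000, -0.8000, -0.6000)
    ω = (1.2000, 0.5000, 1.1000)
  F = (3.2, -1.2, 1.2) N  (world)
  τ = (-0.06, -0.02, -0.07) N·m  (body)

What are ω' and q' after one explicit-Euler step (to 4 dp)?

ω' = (1.1710, 0.5158, 1.0587)
q' = (-0.7237, 0.4937, 0.4816, -0.0225)

ω×(Iω) gyroscopic = (-0.0165, -0.0792, 0.0540)
(τ − ω×Iω)/I = (-0.7250, 0.3947, -1.0333)
ω + α·dt = (1.1710, 0.5158, 1.0587)
q⊗(0,ω) = (-0.8500000, -0.2985284, -0.9035535, -1.1278177)
q' = normalize(q + ½dt·q⊗(0,ω)) = (-0.7237, 0.4937, 0.4816, -0.0225)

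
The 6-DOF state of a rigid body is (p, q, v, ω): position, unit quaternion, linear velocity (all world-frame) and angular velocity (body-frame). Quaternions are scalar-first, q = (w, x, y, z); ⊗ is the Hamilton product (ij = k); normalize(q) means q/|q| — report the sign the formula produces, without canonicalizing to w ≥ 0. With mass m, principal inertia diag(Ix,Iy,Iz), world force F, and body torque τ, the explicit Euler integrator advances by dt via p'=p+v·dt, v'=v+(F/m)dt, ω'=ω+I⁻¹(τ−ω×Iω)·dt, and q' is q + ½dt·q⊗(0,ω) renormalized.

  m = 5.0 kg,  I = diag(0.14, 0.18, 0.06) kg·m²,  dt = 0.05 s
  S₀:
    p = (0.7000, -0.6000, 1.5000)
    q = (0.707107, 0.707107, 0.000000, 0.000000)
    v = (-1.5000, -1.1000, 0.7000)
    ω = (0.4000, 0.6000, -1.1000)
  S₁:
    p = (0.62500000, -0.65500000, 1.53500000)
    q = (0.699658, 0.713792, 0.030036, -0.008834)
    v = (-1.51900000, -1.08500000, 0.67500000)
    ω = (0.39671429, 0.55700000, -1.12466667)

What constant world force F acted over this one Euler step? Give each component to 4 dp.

F = (-1.9000, 1.5000, -2.5000)

Δv = v₁−v₀ = (-0.01900000, 0.01500000, -0.02500000)
applied force F = (-1.9000, 1.5000, -2.5000)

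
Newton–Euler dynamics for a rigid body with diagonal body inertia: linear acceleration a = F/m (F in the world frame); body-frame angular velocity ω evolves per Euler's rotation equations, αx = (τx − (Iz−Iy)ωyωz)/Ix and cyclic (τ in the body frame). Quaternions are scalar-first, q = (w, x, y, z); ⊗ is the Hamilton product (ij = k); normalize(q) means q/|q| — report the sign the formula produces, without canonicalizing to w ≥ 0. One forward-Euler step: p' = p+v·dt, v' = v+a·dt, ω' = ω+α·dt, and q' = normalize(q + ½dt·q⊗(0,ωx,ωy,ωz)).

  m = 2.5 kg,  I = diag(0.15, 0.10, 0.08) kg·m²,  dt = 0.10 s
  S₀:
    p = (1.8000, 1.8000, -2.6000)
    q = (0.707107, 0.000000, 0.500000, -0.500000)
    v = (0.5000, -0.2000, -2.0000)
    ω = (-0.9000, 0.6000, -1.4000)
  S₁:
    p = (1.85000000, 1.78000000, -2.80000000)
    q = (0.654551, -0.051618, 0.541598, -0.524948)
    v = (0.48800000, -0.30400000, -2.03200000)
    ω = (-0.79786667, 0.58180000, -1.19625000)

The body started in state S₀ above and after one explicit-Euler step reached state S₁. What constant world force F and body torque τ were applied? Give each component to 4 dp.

Δω = ω₁−ω₀ = (0.10213333, -0.01820000, 0.20375000)
I·α + gyro = (0.1700, 0.0700, 0.1900)
Δv = v₁−v₀ = (-0.01200000, -0.10400000, -0.03200000)
m·(v₁−v₀)/dt = (-0.3000, -2.6000, -0.8000)

F = (-0.3000, -2.6000, -0.8000)
τ = (0.1700, 0.0700, 0.1900)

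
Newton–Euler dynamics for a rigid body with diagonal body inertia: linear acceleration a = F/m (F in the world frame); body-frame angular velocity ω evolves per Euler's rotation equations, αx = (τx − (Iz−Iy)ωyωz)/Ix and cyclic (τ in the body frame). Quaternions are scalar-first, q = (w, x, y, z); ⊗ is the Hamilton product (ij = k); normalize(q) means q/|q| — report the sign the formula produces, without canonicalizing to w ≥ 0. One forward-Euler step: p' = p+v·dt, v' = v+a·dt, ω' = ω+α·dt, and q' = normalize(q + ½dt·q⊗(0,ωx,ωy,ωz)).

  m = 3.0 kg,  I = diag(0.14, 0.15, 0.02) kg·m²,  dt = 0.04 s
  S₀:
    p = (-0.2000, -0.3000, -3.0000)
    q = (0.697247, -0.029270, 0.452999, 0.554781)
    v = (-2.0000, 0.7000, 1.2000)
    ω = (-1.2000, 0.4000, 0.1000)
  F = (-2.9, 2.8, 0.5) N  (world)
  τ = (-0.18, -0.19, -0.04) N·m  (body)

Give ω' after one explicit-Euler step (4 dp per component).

α = I⁻¹(τ − ω×Iω) = (-1.2486, -1.1707, -1.7600)
new body rate ω' = (-1.2499, 0.3532, 0.0296)

ω' = (-1.2499, 0.3532, 0.0296)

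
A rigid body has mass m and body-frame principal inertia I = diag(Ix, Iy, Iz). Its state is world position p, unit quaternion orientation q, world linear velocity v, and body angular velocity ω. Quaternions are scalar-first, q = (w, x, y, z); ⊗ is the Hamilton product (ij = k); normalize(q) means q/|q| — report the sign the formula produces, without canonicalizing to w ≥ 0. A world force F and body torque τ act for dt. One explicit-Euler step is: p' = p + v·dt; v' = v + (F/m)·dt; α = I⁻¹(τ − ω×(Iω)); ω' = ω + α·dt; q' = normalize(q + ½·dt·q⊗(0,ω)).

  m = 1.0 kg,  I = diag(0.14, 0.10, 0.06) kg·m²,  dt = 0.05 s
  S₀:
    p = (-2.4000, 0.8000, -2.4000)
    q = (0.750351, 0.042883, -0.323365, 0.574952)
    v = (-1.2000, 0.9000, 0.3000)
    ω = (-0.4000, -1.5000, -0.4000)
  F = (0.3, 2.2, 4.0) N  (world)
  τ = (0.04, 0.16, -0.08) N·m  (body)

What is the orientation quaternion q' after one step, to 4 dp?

Hamilton product q⊗(0,ω) = (-0.2379135, 0.6916336, -1.3383541, -0.4938109)
updated quaternion q' = (0.7438, 0.0601, -0.3565, 0.5622)

q' = (0.7438, 0.0601, -0.3565, 0.5622)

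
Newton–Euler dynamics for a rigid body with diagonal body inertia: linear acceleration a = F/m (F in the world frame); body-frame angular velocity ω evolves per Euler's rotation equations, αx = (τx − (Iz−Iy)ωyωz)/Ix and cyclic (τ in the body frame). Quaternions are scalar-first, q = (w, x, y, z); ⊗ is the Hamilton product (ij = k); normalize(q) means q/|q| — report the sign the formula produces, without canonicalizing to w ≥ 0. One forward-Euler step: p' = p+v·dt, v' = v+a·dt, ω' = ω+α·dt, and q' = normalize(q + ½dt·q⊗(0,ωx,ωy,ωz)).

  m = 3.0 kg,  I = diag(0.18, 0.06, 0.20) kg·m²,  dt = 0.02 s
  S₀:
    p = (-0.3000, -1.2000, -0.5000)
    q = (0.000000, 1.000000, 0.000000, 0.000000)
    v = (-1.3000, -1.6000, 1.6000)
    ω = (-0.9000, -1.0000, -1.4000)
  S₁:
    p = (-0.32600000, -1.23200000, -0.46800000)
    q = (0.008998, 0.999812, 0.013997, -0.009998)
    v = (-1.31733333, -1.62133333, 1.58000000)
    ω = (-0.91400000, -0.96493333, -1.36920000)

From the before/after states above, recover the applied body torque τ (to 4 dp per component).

τ = (0.0700, 0.0800, 0.2000)

ω₁ − ω₀ = (-0.01400000, 0.03506667, 0.03080000)
gyro term ω₀×Iω₀ = (0.1960, -0.0252, -0.1080)
I·α + gyro = (0.0700, 0.0800, 0.2000)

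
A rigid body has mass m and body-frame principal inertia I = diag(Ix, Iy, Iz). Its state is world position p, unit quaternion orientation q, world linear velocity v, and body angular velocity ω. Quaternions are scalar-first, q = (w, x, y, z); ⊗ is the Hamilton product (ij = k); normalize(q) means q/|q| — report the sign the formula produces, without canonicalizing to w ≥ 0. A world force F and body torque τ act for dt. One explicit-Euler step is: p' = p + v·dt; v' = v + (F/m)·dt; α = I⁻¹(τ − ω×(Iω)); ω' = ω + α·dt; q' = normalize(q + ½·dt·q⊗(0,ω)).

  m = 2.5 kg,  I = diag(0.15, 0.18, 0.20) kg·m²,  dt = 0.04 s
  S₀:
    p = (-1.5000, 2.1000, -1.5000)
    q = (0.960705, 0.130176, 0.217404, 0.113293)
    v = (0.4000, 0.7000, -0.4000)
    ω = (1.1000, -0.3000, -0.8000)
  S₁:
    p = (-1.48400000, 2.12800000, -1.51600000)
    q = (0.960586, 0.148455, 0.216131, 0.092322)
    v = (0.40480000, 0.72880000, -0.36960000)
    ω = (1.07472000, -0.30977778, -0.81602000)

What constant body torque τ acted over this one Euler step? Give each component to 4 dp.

τ = (-0.0900, 0.0000, -0.0900)

Δω = ω₁−ω₀ = (-0.02528000, -0.00977778, -0.01602000)
τ = I·(Δω/dt) + ω₀×(Iω₀) = (-0.0900, 0.0000, -0.0900)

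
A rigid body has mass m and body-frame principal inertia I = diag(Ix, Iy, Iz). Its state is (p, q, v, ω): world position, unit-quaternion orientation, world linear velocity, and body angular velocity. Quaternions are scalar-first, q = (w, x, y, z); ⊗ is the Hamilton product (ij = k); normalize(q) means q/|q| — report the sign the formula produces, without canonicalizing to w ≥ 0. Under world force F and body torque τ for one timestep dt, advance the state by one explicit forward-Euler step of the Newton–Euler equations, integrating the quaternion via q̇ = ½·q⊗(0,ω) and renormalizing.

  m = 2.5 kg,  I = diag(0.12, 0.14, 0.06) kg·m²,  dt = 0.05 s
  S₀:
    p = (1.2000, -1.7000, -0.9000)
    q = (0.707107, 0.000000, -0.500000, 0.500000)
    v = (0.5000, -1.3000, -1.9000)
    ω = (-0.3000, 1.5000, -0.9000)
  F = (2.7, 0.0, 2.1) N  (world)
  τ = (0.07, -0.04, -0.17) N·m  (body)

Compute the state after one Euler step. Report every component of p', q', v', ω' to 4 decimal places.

a = (1.0800, 0.0000, 0.8400)
p + v·dt = (1.2250, -1.7650, -0.9950)
v' = v + a·dt = (0.5540, -1.3000, -1.8580)
ω×(Iω) gyroscopic = (0.1080, 0.0162, -0.0090)
α = I⁻¹(τ − ω×Iω) = (-0.3167, -0.4014, -2.6833)
ω + α·dt = (-0.3158, 1.4799, -1.0342)
q⊗(0,ω) = (1.2000000, -0.5121321, 0.9106605, -0.7863963)
updated quaternion q' = (0.7364, -0.0128, -0.4768, 0.4799)

p' = (1.2250, -1.7650, -0.9950)
q' = (0.7364, -0.0128, -0.4768, 0.4799)
v' = (0.5540, -1.3000, -1.8580)
ω' = (-0.3158, 1.4799, -1.0342)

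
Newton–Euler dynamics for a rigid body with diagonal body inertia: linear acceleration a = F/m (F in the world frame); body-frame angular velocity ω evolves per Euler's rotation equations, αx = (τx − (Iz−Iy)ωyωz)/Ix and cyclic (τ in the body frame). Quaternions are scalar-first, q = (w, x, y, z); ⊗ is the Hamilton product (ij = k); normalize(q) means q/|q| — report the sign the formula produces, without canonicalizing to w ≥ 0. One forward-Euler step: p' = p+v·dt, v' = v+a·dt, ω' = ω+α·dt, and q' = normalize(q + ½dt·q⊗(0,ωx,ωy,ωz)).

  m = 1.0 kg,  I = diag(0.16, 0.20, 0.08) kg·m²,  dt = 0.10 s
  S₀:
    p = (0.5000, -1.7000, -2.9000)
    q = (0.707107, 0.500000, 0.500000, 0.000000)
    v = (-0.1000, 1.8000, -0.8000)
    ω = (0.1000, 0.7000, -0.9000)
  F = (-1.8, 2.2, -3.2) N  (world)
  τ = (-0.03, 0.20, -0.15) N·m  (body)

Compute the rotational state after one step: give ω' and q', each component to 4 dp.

(τ − ω×Iω)/I = (-0.6600, 1.0360, -1.9100)
ω' = ω + α·dt = (0.0340, 0.8036, -1.0910)
Hamilton product q⊗(0,ω) = (-0.4000000, -0.3792893, 0.9449749, -0.3363963)
updated quaternion q' = (0.6860, 0.4802, 0.5464, -0.0168)

ω' = (0.0340, 0.8036, -1.0910)
q' = (0.6860, 0.4802, 0.5464, -0.0168)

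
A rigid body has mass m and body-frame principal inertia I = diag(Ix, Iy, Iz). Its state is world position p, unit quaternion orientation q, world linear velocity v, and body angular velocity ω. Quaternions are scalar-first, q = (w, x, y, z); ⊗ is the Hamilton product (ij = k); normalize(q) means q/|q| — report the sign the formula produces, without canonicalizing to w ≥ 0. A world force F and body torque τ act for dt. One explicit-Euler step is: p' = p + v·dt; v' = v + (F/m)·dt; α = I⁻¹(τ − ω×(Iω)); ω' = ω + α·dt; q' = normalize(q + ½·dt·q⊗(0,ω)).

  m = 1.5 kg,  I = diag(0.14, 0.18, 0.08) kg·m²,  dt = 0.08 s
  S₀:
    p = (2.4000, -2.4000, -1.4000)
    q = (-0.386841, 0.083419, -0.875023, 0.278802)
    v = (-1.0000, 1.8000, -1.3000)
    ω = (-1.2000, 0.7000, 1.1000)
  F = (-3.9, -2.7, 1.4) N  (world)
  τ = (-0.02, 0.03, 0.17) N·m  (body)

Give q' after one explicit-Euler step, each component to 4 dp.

q⊗(0,ω) = (0.4059367, -0.6934775, -0.6971120, -1.4171594)
updated quaternion q' = (-0.3697, 0.0555, -0.9006, 0.2216)

q' = (-0.3697, 0.0555, -0.9006, 0.2216)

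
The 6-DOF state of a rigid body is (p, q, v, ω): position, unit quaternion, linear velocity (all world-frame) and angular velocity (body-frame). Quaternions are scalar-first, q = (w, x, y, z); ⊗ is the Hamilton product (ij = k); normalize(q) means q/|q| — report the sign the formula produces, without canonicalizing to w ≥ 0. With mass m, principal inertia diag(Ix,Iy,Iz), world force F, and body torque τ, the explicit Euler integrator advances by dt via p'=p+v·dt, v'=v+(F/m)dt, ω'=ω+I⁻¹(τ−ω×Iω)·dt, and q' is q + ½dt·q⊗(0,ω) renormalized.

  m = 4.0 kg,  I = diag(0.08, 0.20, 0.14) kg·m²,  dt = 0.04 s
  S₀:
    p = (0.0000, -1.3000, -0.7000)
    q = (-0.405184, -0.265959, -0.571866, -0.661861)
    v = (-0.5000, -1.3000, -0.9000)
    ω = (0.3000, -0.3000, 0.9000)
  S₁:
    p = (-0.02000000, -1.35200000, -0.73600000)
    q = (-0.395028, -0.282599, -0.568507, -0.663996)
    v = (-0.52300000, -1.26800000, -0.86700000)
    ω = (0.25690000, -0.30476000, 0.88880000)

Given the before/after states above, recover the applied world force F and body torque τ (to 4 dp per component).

F = (-2.3000, 3.2000, 3.3000)
τ = (-0.0700, -0.0400, -0.0500)

Δω = ω₁−ω₀ = (-0.04310000, -0.00476000, -0.01120000)
applied torque τ = (-0.0700, -0.0400, -0.0500)
v₁ − v₀ = (-0.02300000, 0.03200000, 0.03300000)
F = m·Δv/dt = (-2.3000, 3.2000, 3.3000)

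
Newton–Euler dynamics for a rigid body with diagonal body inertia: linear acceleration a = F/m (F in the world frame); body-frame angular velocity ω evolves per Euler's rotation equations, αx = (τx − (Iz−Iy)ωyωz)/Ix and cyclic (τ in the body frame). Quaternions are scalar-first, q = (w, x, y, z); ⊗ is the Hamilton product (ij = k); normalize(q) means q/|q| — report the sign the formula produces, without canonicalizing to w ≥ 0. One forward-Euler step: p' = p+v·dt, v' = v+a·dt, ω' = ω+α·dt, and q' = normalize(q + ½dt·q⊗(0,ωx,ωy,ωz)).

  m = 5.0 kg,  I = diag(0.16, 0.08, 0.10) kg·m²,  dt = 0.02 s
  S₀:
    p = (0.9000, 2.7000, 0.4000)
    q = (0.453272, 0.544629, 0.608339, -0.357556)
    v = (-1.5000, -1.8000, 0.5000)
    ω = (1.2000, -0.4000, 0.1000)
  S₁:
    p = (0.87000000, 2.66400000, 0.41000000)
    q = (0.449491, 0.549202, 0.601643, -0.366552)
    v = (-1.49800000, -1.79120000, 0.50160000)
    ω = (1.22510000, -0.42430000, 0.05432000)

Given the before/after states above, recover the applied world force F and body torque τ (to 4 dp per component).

F = (0.5000, 2.2000, 0.4000)
τ = (0.2000, -0.0900, -0.1900)

ω₁ − ω₀ = (0.02510000, -0.02430000, -0.04568000)
gyro term ω₀×Iω₀ = (-0.0008, 0.0072, 0.0384)
I·α + gyro = (0.2000, -0.0900, -0.1900)
v₁ − v₀ = (0.00200000, 0.00880000, 0.00160000)
applied force F = (0.5000, 2.2000, 0.4000)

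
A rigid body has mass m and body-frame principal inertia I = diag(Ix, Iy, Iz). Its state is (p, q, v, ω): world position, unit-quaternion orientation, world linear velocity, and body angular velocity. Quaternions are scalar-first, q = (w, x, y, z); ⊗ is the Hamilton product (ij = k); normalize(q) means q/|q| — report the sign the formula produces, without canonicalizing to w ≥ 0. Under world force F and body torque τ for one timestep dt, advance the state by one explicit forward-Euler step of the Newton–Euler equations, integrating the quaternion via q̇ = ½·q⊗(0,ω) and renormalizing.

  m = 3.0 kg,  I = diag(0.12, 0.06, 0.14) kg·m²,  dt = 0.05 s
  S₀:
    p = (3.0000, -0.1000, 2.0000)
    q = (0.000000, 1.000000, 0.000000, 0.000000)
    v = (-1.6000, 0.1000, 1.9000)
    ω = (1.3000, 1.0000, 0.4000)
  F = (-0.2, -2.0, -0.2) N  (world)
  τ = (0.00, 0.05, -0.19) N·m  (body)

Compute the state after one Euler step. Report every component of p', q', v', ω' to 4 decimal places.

p' = (2.9200, -0.0950, 2.0950)
q' = (-0.0325, 0.9991, -0.0100, 0.0250)
v' = (-1.6033, 0.0667, 1.8967)
ω' = (1.2867, 1.0503, 0.3600)

angular accel α = (-0.2667, 1.0067, -0.8000)
new body rate ω' = (1.2867, 1.0503, 0.3600)
Hamilton product q⊗(0,ω) = (-1.3000000, 0.0000000, -0.4000000, 1.0000000)
q' = normalize(q + ½dt·q⊗(0,ω)) = (-0.0325, 0.9991, -0.0100, 0.0250)
new position p' = (2.9200, -0.0950, 2.0950)
v' = v + a·dt = (-1.6033, 0.0667, 1.8967)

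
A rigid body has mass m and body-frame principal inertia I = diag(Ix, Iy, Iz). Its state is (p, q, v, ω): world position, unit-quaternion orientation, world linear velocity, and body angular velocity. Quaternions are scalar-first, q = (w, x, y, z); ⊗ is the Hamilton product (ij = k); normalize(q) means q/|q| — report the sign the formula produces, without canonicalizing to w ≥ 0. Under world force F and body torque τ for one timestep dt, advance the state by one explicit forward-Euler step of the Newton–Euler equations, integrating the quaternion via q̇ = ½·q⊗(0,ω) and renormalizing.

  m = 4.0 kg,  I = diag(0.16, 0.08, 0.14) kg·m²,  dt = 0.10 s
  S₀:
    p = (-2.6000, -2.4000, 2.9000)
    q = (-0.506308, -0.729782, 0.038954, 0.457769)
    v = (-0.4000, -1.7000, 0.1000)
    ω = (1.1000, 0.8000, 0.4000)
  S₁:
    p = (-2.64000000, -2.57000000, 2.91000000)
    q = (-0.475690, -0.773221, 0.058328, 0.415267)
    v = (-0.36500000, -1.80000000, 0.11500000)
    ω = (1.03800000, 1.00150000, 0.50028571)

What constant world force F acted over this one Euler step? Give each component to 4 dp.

F = (1.4000, -4.0000, 0.6000)

velocity change Δv = (0.03500000, -0.10000000, 0.01500000)
F = m·Δv/dt = (1.4000, -4.0000, 0.6000)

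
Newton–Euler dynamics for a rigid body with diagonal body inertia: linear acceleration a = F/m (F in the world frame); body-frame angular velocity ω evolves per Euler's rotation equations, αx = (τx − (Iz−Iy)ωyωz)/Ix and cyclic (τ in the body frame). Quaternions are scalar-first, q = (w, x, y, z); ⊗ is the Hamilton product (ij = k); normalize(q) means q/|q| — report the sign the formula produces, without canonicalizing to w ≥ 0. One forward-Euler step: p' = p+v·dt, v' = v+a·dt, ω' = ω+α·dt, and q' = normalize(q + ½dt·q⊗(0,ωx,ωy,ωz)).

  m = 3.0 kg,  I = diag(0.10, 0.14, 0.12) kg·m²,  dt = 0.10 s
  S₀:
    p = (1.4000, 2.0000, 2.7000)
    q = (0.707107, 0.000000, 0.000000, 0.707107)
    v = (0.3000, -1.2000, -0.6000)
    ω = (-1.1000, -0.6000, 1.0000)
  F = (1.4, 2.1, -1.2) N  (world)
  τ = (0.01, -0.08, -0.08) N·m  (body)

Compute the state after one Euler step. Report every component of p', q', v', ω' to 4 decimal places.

precession coupling ω×(Iω) = (0.0120, 0.0220, 0.0264)
angular accel α = (-0.0200, -0.7286, -0.8867)
ω + α·dt = (-1.1020, -0.6729, 0.9113)
2q̇ = q⊗(0,ω) = (-0.7071070, -0.3535535, -1.2020819, 0.7071070)
q + ½dt·q⊗(0,ω), renormalized = (0.6696, -0.0176, -0.0599, 0.7401)
a = (0.4667, 0.7000, -0.4000)
new position p' = (1.4300, 1.8800, 2.6400)
v' = v + a·dt = (0.3467, -1.1300, -0.6400)

p' = (1.4300, 1.8800, 2.6400)
q' = (0.6696, -0.0176, -0.0599, 0.7401)
v' = (0.3467, -1.1300, -0.6400)
ω' = (-1.1020, -0.6729, 0.9113)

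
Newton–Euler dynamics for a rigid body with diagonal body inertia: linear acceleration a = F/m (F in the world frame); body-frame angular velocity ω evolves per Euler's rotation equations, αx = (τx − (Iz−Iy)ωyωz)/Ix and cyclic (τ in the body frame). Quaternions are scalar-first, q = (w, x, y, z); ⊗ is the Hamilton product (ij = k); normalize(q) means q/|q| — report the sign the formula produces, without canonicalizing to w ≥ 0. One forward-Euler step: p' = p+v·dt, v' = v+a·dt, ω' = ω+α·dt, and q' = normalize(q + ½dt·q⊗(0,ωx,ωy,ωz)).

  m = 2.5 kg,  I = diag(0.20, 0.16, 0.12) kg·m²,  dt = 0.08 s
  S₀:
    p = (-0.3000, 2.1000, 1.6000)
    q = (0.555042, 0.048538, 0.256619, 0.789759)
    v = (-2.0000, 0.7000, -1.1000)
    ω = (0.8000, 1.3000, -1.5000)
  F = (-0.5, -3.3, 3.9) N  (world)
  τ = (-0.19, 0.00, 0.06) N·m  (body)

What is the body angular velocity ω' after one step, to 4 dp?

ω' = (0.6928, 1.3480, -1.4323)

gyro term ω×Iω = (0.0780, -0.0960, -0.0416)
(τ − ω×Iω)/I = (-1.3400, 0.6000, 0.8467)
ω + α·dt = (0.6928, 1.3480, -1.4323)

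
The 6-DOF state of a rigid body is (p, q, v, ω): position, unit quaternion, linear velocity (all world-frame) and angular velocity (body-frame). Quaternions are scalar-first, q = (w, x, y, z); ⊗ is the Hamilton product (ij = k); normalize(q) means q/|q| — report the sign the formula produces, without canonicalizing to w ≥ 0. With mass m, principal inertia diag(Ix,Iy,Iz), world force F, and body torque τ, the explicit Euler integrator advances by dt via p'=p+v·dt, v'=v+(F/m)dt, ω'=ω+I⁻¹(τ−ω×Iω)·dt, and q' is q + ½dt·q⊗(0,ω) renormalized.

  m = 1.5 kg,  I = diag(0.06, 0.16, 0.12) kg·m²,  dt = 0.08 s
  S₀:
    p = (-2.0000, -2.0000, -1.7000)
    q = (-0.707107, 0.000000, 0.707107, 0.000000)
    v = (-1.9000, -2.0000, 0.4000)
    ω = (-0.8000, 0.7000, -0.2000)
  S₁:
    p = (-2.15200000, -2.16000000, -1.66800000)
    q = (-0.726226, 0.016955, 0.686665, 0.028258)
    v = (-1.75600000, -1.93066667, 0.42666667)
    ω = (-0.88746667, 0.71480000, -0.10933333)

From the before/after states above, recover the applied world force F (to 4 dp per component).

F = (2.7000, 1.3000, 0.5000)

Δv = v₁−v₀ = (0.14400000, 0.06933333, 0.02666667)
applied force F = (2.7000, 1.3000, 0.5000)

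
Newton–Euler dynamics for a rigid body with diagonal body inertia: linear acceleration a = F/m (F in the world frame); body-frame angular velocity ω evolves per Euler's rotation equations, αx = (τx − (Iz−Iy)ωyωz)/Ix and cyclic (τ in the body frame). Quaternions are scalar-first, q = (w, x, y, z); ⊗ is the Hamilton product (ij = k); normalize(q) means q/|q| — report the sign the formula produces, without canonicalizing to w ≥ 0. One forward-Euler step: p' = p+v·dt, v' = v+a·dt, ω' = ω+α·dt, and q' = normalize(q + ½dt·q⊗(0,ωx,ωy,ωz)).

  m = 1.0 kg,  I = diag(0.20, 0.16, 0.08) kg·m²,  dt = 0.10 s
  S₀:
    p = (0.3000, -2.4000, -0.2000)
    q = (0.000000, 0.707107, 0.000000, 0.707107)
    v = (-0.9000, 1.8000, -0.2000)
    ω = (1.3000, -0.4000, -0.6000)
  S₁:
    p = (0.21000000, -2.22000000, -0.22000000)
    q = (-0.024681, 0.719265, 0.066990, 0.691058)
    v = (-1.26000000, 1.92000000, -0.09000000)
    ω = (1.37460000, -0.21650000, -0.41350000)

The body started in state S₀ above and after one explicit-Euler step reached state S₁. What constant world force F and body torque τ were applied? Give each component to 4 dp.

v₁ − v₀ = (-0.36000000, 0.12000000, 0.11000000)
applied force F = (-3.6000, 1.2000, 1.1000)
Δω = ω₁−ω₀ = (0.07460000, 0.18350000, 0.18650000)
precession coupling = (-0.0192, -0.0936, 0.0208)
τ = I·(Δω/dt) + ω₀×(Iω₀) = (0.1300, 0.2000, 0.1700)

F = (-3.6000, 1.2000, 1.1000)
τ = (0.1300, 0.2000, 0.1700)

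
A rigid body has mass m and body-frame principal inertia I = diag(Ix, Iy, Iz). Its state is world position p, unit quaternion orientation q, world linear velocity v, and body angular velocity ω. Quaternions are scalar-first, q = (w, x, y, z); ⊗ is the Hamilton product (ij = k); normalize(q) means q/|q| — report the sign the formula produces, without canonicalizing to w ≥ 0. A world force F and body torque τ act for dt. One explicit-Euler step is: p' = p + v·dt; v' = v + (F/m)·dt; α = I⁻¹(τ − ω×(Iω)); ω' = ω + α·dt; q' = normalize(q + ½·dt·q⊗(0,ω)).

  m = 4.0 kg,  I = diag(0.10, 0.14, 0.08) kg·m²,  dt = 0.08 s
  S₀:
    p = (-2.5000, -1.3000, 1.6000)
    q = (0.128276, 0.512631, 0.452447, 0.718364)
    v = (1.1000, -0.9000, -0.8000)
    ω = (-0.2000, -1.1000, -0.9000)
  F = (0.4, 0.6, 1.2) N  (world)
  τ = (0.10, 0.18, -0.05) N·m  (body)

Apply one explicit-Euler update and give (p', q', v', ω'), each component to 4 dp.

p' = (-2.4120, -1.3720, 1.5360)
q' = (0.1779, 0.5261, 0.4588, 0.6937)
v' = (1.1080, -0.8880, -0.7760)
ω' = (-0.0725, -0.9992, -0.9588)

gyro term ω×Iω = (-0.0594, 0.0036, 0.0088)
α = I⁻¹(τ − ω×Iω) = (1.5940, 1.2600, -0.7350)
ω + α·dt = (-0.0725, -0.9992, -0.9588)
Hamilton product q⊗(0,ω) = (1.2467455, 0.3573429, 0.1765915, -0.5888531)
updated quaternion q' = (0.1779, 0.5261, 0.4588, 0.6937)
linear accel F/m = (0.1000, 0.1500, 0.3000)
p + v·dt = (-2.4120, -1.3720, 1.5360)
new velocity v' = (1.1080, -0.8880, -0.7760)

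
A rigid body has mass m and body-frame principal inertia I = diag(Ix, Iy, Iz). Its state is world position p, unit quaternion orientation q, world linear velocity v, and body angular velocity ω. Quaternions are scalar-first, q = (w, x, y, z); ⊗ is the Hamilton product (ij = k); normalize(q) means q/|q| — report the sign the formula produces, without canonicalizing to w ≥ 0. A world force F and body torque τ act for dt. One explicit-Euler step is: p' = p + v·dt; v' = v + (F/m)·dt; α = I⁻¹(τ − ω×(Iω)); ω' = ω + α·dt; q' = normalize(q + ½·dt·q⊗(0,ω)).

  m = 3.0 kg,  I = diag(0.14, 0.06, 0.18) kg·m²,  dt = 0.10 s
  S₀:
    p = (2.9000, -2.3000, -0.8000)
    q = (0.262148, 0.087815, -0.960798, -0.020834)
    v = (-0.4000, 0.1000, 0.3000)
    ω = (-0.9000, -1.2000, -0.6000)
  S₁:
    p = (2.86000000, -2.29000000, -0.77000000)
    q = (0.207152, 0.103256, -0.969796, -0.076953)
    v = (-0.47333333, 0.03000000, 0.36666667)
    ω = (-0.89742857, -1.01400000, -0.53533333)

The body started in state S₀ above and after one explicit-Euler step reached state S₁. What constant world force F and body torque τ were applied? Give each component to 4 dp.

v₁ − v₀ = (-0.07333333, -0.07000000, 0.06666667)
applied force F = (-2.2000, -2.1000, 2.0000)
Δω = ω₁−ω₀ = (0.00257143, 0.18600000, 0.06466667)
gyro term ω₀×Iω₀ = (0.0864, -0.0216, -0.0864)
I·α + gyro = (0.0900, 0.0900, 0.0300)

F = (-2.2000, -2.1000, 2.0000)
τ = (0.0900, 0.0900, 0.0300)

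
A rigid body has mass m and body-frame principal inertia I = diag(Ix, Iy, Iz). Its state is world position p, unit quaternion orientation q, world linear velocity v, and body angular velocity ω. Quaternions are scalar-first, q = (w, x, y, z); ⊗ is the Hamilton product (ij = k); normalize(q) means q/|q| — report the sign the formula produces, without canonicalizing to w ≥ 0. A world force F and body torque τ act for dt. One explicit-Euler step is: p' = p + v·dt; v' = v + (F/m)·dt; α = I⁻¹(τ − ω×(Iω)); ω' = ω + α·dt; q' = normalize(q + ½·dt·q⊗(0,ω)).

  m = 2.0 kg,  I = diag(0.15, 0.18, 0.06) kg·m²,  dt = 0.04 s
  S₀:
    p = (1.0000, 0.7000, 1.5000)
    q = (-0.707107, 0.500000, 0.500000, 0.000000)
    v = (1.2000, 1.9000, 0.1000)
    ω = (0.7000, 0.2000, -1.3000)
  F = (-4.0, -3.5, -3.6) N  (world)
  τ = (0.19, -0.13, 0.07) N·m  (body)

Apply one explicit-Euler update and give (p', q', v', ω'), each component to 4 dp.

p' = (1.0480, 0.7760, 1.5040)
q' = (-0.7158, 0.4769, 0.5099, 0.0134)
v' = (1.1200, 1.8300, 0.0280)
ω' = (0.7423, 0.1893, -1.2561)

new position p' = (1.0480, 0.7760, 1.5040)
new velocity v' = (1.1200, 1.8300, 0.0280)
angular accel α = (1.0587, -0.2672, 1.0967)
ω + α·dt = (0.7423, 0.1893, -1.2561)
2q̇ = q⊗(0,ω) = (-0.4500000, -1.1449749, 0.5085786, 0.6692391)
q' = normalize(q + ½dt·q⊗(0,ω)) = (-0.7158, 0.4769, 0.5099, 0.0134)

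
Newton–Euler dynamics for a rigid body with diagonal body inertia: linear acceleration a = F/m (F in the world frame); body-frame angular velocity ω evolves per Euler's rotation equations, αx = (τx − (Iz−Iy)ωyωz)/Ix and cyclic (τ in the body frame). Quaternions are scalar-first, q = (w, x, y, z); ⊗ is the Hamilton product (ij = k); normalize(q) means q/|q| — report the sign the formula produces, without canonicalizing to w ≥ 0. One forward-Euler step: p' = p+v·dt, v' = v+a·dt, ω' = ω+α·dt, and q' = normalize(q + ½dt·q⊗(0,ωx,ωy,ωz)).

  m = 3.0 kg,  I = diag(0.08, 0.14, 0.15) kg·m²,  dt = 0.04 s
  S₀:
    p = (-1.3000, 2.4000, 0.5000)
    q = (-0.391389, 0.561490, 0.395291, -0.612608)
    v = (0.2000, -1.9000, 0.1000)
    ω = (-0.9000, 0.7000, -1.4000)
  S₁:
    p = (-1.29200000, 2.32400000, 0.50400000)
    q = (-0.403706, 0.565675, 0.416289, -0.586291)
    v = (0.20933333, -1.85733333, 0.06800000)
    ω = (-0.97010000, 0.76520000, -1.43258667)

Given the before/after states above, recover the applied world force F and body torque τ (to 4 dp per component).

F = (0.7000, 3.2000, -2.4000)
τ = (-0.1500, 0.1400, -0.1600)

Δω = ω₁−ω₀ = (-0.07010000, 0.06520000, -0.03258667)
τ = I·(Δω/dt) + ω₀×(Iω₀) = (-0.1500, 0.1400, -0.1600)
Δv = v₁−v₀ = (0.00933333, 0.04266667, -0.03200000)
F = m·Δv/dt = (0.7000, 3.2000, -2.4000)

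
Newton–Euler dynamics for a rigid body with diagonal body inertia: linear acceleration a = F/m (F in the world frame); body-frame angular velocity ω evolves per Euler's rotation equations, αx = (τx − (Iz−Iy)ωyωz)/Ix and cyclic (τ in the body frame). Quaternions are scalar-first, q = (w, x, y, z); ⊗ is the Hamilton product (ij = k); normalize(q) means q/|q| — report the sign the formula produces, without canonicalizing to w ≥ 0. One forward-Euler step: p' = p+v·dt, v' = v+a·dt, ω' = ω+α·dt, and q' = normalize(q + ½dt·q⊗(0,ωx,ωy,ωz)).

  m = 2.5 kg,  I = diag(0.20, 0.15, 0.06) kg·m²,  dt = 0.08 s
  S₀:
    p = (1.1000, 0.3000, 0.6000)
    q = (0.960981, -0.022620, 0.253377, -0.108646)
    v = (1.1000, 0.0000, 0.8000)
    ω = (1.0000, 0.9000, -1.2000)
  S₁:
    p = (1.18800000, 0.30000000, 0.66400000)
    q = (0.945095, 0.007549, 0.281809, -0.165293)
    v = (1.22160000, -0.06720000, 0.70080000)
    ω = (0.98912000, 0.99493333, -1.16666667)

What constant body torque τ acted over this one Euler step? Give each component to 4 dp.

Δω = ω₁−ω₀ = (-0.01088000, 0.09493333, 0.03333333)
precession coupling = (0.0972, -0.1680, -0.0450)
applied torque τ = (0.0700, 0.0100, -0.0200)

τ = (0.0700, 0.0100, -0.0200)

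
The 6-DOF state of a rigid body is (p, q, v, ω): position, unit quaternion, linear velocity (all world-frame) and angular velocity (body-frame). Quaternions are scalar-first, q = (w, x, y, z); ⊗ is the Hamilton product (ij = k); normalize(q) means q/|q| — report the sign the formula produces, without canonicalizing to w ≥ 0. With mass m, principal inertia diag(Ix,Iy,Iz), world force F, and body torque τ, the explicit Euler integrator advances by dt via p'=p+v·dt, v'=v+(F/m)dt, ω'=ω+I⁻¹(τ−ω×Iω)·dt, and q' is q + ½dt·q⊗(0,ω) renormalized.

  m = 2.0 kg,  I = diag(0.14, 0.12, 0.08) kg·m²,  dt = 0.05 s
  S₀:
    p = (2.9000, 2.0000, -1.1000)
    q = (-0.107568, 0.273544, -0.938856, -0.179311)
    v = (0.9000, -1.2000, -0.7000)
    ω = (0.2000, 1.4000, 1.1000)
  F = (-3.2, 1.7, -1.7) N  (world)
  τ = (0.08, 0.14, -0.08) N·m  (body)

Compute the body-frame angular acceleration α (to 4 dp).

precession coupling ω×(Iω) = (-0.0616, 0.0132, -0.0056)
(τ − ω×Iω)/I = (1.0114, 1.0567, -0.9300)

α = (1.0114, 1.0567, -0.9300)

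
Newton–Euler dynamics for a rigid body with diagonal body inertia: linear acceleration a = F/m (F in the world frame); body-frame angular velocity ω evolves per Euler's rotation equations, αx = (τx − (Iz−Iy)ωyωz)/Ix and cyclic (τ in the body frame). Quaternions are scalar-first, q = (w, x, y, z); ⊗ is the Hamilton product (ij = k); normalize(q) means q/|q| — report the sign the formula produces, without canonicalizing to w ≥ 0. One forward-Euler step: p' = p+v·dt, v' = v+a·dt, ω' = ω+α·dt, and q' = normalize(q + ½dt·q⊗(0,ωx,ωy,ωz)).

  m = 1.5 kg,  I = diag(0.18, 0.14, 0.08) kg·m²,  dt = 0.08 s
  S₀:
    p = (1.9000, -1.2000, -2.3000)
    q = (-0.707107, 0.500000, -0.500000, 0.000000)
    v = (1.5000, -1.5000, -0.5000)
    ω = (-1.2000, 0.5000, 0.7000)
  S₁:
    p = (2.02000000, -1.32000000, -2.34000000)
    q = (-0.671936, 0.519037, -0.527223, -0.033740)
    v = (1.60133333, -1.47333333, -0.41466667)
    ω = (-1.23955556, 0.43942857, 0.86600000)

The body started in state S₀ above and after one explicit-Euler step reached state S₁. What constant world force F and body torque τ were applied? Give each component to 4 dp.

F = (1.9000, 0.5000, 1.6000)
τ = (-0.1100, -0.1900, 0.1900)

Δω = ω₁−ω₀ = (-0.03955556, -0.06057143, 0.16600000)
τ = I·(Δω/dt) + ω₀×(Iω₀) = (-0.1100, -0.1900, 0.1900)
Δv = v₁−v₀ = (0.10133333, 0.02666667, 0.08533333)
F = m·Δv/dt = (1.9000, 0.5000, 1.6000)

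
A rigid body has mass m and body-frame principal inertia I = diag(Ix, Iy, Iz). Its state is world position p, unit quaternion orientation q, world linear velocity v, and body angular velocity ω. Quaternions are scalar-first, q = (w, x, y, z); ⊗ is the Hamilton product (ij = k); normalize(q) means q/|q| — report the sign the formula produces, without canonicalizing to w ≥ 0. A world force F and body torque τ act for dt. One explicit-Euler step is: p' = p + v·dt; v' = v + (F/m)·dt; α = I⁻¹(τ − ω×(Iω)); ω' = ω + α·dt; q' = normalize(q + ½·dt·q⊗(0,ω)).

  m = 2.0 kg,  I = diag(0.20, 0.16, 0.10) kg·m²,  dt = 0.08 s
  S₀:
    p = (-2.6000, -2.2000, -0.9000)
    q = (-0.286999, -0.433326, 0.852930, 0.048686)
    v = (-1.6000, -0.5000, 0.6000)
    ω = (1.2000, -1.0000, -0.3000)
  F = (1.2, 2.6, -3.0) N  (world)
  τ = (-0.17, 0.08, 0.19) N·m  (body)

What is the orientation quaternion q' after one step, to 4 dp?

q' = (-0.2310, -0.4545, 0.8598, 0.0285)

q⊗(0,ω) = (1.3875270, -0.5515918, 0.2154244, -0.5040903)
updated quaternion q' = (-0.2310, -0.4545, 0.8598, 0.0285)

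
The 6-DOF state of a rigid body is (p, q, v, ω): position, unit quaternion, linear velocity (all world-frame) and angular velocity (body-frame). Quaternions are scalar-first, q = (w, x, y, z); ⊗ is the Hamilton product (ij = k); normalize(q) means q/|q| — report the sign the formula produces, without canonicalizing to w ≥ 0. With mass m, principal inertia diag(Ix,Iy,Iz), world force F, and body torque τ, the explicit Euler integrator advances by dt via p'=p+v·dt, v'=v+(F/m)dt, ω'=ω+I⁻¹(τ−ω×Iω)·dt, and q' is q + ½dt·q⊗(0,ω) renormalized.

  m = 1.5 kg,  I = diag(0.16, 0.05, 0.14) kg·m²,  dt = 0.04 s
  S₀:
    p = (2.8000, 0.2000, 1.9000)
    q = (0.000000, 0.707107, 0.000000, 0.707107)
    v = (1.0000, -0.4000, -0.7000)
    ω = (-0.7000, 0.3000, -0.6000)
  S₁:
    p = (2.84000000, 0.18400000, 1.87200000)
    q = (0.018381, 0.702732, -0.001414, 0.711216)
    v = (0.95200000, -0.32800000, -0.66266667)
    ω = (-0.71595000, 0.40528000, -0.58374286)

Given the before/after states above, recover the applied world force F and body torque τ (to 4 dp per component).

velocity change Δv = (-0.04800000, 0.07200000, 0.03733333)
F = m·Δv/dt = (-1.8000, 2.7000, 1.4000)
rate change Δω = (-0.01595000, 0.10528000, 0.01625714)
applied torque τ = (-0.0800, 0.1400, 0.0800)

F = (-1.8000, 2.7000, 1.4000)
τ = (-0.0800, 0.1400, 0.0800)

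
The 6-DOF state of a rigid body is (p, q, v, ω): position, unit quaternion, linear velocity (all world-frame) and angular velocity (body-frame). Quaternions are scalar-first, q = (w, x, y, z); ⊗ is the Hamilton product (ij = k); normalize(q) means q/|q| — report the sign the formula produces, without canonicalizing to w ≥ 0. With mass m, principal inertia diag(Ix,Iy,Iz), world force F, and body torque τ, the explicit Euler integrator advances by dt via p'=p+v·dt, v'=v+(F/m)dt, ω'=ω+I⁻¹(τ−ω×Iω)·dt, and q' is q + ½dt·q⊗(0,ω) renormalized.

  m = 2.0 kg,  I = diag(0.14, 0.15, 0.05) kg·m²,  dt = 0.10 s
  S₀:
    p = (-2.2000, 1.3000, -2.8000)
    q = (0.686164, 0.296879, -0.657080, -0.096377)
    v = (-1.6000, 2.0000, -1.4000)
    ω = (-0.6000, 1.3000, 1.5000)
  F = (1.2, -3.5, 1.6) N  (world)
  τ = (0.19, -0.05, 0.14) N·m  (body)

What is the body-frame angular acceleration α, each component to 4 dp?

precession coupling ω×(Iω) = (-0.1950, -0.0810, -0.0078)
α = I⁻¹(τ − ω×Iω) = (2.7500, 0.2067, 2.9560)

α = (2.7500, 0.2067, 2.9560)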